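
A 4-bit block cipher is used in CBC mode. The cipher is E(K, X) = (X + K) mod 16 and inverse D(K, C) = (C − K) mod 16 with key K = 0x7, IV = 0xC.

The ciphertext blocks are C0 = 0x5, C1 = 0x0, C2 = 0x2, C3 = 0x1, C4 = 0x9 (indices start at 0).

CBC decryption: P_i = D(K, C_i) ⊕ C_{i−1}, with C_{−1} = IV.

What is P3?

P3: D(K, 0x1) = 0xA; 0xA ⊕ 0x2 = 0x8.

P3 = 0x8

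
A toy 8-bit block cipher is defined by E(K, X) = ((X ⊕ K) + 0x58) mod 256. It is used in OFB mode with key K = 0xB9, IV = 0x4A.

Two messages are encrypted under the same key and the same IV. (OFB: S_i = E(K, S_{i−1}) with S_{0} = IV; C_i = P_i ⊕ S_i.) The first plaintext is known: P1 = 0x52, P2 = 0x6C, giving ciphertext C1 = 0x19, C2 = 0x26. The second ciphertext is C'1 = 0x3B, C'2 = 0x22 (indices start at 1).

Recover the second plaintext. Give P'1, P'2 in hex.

P'1 = 0x70, P'2 = 0x68

In OFB with a reused IV, both messages share the same keystream S_i, so C_i ⊕ C'_i = P_i ⊕ P'_i and thus P'_i = P_i ⊕ C_i ⊕ C'_i.
P'1: 0x52 ⊕ 0x19 ⊕ 0x3B = 0x70.
P'2: 0x6C ⊕ 0x26 ⊕ 0x22 = 0x68.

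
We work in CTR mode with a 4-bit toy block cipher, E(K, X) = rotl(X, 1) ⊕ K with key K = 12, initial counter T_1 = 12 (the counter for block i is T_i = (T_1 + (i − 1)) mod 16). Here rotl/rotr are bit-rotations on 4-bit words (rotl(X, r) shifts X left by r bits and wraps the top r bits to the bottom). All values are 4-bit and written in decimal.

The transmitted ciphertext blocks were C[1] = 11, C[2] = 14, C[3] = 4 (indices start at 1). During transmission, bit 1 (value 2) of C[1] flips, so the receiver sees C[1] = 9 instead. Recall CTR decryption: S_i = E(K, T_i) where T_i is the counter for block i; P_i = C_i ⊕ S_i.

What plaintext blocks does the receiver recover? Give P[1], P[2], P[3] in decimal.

Only C[1] changed, to 9. In CTR, a change in C_i flips the same bit in P_i only; the keystream is unaffected. Decrypting the received ciphertext:
P[1]: T = 12, S = E(K, T) = 5; 9 ⊕ 5 = 12.
P[2]: T = 13, S = E(K, T) = 7; 14 ⊕ 7 = 9.
P[3]: T = 14, S = E(K, T) = 1; 4 ⊕ 1 = 5.
Blocks that differ from the original plaintext: P[1].

P[1] = 12, P[2] = 9, P[3] = 5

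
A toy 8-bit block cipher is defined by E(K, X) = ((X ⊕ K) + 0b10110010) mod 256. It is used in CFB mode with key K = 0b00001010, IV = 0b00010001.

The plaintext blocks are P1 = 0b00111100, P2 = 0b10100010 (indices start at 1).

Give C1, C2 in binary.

C1 = 0b11110001, C2 = 0b00001111

CFB encryption: C_i = P_i ⊕ E(K, C_{i−1}), with C_{0} = IV.
C1: E(K, 0b00010001) = 0b11001101; 0b00111100 ⊕ 0b11001101 = 0b11110001.
C2: E(K, 0b11110001) = 0b10101101; 0b10100010 ⊕ 0b10101101 = 0b00001111.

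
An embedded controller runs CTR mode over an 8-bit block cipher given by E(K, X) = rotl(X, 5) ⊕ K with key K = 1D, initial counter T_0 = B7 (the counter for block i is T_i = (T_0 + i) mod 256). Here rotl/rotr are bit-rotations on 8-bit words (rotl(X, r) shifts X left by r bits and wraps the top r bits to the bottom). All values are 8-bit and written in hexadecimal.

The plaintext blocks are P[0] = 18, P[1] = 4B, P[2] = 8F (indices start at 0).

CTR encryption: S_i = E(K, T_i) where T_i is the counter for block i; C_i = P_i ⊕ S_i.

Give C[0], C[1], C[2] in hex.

C[0]: T = B7, S = E(K, T) = EB; 18 ⊕ EB = F3.
C[1]: T = B8, S = E(K, T) = 0A; 4B ⊕ 0A = 41.
C[2]: T = B9, S = E(K, T) = 2A; 8F ⊕ 2A = A5.

C[0] = F3, C[1] = 41, C[2] = A5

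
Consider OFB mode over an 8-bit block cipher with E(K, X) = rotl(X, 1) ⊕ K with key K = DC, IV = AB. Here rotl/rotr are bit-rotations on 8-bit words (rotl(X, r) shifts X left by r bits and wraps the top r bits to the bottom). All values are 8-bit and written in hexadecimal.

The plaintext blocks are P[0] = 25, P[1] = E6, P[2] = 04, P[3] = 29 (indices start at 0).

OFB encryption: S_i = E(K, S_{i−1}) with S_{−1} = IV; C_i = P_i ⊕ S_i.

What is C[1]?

C[0]: S = E(K, AB) = 8B; 25 ⊕ 8B = AE.
C[1]: S = E(K, 8B) = CB; E6 ⊕ CB = 2D.

C[1] = 2D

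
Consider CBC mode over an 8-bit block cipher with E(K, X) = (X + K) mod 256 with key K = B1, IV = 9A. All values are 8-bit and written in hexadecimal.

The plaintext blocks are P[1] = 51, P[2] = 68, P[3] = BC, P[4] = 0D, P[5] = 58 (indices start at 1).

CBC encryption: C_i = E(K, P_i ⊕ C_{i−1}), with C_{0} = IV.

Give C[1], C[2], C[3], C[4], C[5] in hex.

C[1]: P[1] ⊕ 9A = CB; E(K, CB) = 7C.
C[2]: P[2] ⊕ 7C = 14; E(K, 14) = C5.
C[3]: P[3] ⊕ C5 = 79; E(K, 79) = 2A.
C[4]: P[4] ⊕ 2A = 27; E(K, 27) = D8.
C[5]: P[5] ⊕ D8 = 80; E(K, 80) = 31.

C[1] = 7C, C[2] = C5, C[3] = 2A, C[4] = D8, C[5] = 31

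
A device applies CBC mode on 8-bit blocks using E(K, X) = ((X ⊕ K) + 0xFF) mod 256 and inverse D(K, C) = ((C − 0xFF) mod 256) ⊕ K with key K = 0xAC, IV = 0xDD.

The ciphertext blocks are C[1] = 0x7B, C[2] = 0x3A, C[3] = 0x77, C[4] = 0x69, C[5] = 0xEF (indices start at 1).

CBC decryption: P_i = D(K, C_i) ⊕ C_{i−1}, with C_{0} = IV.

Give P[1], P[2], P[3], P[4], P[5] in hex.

P[1]: D(K, 0x7B) = 0xD0; 0xD0 ⊕ 0xDD = 0x0D.
P[2]: D(K, 0x3A) = 0x97; 0x97 ⊕ 0x7B = 0xEC.
P[3]: D(K, 0x77) = 0xD4; 0xD4 ⊕ 0x3A = 0xEE.
P[4]: D(K, 0x69) = 0xC6; 0xC6 ⊕ 0x77 = 0xB1.
P[5]: D(K, 0xEF) = 0x5C; 0x5C ⊕ 0x69 = 0x35.

P[1] = 0x0D, P[2] = 0xEC, P[3] = 0xEE, P[4] = 0xB1, P[5] = 0x35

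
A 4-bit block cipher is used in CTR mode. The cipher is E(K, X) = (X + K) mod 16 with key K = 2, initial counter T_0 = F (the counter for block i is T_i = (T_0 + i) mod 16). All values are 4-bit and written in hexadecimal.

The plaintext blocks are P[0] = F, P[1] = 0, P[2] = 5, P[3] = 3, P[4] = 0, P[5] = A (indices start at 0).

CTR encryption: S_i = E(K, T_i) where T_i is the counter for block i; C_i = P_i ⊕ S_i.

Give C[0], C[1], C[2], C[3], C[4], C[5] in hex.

C[0]: T = F, S = E(K, T) = 1; F ⊕ 1 = E.
C[1]: T = 0, S = E(K, T) = 2; 0 ⊕ 2 = 2.
C[2]: T = 1, S = E(K, T) = 3; 5 ⊕ 3 = 6.
C[3]: T = 2, S = E(K, T) = 4; 3 ⊕ 4 = 7.
C[4]: T = 3, S = E(K, T) = 5; 0 ⊕ 5 = 5.
C[5]: T = 4, S = E(K, T) = 6; A ⊕ 6 = C.

C[0] = E, C[1] = 2, C[2] = 6, C[3] = 7, C[4] = 5, C[5] = C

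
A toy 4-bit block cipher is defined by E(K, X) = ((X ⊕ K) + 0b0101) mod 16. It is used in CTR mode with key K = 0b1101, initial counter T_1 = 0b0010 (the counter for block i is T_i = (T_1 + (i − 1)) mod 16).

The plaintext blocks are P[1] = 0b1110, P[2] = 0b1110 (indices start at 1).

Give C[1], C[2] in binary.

C[1] = 0b1010, C[2] = 0b1101

CTR encryption: S_i = E(K, T_i) where T_i is the counter for block i; C_i = P_i ⊕ S_i.
C[1]: T = 0b0010, S = E(K, T) = 0b0100; 0b1110 ⊕ 0b0100 = 0b1010.
C[2]: T = 0b0011, S = E(K, T) = 0b0011; 0b1110 ⊕ 0b0011 = 0b1101.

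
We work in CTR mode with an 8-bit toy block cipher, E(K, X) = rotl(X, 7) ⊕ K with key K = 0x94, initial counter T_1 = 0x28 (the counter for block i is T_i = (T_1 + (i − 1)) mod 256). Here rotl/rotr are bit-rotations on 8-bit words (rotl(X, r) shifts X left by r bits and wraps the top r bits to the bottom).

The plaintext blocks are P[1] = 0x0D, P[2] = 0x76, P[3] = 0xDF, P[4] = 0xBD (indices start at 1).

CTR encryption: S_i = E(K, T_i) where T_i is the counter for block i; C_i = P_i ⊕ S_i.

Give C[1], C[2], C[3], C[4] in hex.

C[1]: T = 0x28, S = E(K, T) = 0x80; 0x0D ⊕ 0x80 = 0x8D.
C[2]: T = 0x29, S = E(K, T) = 0x00; 0x76 ⊕ 0x00 = 0x76.
C[3]: T = 0x2A, S = E(K, T) = 0x81; 0xDF ⊕ 0x81 = 0x5E.
C[4]: T = 0x2B, S = E(K, T) = 0x01; 0xBD ⊕ 0x01 = 0xBC.

C[1] = 0x8D, C[2] = 0x76, C[3] = 0x5E, C[4] = 0xBC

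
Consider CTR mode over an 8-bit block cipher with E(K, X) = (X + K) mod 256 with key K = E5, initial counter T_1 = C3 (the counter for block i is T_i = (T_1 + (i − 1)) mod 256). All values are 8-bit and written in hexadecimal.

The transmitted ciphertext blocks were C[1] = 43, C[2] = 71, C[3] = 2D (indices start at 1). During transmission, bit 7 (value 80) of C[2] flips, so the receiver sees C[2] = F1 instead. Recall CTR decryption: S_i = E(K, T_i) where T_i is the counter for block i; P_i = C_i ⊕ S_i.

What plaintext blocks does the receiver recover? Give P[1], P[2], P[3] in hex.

Only C[2] changed, to F1. In CTR, a change in C_i flips the same bit in P_i only; the keystream is unaffected. Decrypting the received ciphertext:
P[1]: T = C3, S = E(K, T) = A8; 43 ⊕ A8 = EB.
P[2]: T = C4, S = E(K, T) = A9; F1 ⊕ A9 = 58.
P[3]: T = C5, S = E(K, T) = AA; 2D ⊕ AA = 87.
Blocks that differ from the original plaintext: P[2].

P[1] = EB, P[2] = 58, P[3] = 87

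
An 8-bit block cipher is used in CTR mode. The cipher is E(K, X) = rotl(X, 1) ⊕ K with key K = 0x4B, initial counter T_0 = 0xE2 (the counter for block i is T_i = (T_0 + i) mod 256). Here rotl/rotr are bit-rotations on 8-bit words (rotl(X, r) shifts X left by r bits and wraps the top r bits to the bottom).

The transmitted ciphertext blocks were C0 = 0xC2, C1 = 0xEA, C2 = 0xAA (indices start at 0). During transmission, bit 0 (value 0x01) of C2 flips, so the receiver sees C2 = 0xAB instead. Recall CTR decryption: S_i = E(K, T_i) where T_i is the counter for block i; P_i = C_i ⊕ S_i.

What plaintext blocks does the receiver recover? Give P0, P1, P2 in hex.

P0 = 0x4C, P1 = 0x66, P2 = 0x29

Only C2 changed, to 0xAB. In CTR, a change in C_i flips the same bit in P_i only; the keystream is unaffected. Decrypting the received ciphertext:
P0: T = 0xE2, S = E(K, T) = 0x8E; 0xC2 ⊕ 0x8E = 0x4C.
P1: T = 0xE3, S = E(K, T) = 0x8C; 0xEA ⊕ 0x8C = 0x66.
P2: T = 0xE4, S = E(K, T) = 0x82; 0xAB ⊕ 0x82 = 0x29.
Blocks that differ from the original plaintext: P2.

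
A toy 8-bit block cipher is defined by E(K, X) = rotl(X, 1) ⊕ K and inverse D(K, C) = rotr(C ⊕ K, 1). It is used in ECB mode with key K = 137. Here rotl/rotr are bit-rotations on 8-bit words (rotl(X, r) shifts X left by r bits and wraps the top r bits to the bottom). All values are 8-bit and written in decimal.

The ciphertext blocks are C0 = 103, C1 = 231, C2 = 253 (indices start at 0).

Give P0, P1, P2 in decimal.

P0 = 119, P1 = 55, P2 = 58

ECB decryption: P_i = D(K, C_i).
P0: D(K, 103) = 119.
P1: D(K, 231) = 55.
P2: D(K, 253) = 58.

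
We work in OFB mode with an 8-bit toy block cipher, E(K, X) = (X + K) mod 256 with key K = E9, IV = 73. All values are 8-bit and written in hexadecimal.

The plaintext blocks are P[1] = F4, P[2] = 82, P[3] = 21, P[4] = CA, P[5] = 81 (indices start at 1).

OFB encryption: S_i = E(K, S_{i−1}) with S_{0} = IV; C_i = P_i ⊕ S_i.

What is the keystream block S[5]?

00

C[1]: S = E(K, 73) = 5C; F4 ⊕ 5C = A8.
C[2]: S = E(K, 5C) = 45; 82 ⊕ 45 = C7.
C[3]: S = E(K, 45) = 2E; 21 ⊕ 2E = 0F.
C[4]: S = E(K, 2E) = 17; CA ⊕ 17 = DD.
C[5]: S = E(K, 17) = 00; 81 ⊕ 00 = 81.
So S[5] = 00.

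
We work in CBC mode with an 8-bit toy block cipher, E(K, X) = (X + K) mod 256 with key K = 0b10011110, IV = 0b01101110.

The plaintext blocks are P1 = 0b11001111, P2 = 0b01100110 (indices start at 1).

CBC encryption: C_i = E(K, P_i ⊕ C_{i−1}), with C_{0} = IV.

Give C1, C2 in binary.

C1 = 0b00111111, C2 = 0b11110111

C1: P1 ⊕ 0b01101110 = 0b10100001; E(K, 0b10100001) = 0b00111111.
C2: P2 ⊕ 0b00111111 = 0b01011001; E(K, 0b01011001) = 0b11110111.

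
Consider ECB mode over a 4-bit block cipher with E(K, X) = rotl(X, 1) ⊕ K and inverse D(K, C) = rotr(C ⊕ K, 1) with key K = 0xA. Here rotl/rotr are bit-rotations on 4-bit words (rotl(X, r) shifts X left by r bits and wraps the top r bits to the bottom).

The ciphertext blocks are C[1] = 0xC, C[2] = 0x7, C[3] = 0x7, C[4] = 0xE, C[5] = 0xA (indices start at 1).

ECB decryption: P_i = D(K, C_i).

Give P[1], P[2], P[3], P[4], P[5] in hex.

P[1] = 0x3, P[2] = 0xE, P[3] = 0xE, P[4] = 0x2, P[5] = 0x0

P[1]: D(K, 0xC) = 0x3.
P[2]: D(K, 0x7) = 0xE.
P[3]: D(K, 0x7) = 0xE.
P[4]: D(K, 0xE) = 0x2.
P[5]: D(K, 0xA) = 0x0.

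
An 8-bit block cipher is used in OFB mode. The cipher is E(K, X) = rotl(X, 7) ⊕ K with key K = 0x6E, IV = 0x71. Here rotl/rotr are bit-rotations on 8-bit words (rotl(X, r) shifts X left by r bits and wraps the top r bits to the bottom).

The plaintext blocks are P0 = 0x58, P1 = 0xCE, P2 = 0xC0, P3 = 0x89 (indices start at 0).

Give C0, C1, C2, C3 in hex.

C0 = 0x8E, C1 = 0xCB, C2 = 0x2C, C3 = 0x91

OFB encryption: S_i = E(K, S_{i−1}) with S_{−1} = IV; C_i = P_i ⊕ S_i.
C0: S = E(K, 0x71) = 0xD6; 0x58 ⊕ 0xD6 = 0x8E.
C1: S = E(K, 0xD6) = 0x05; 0xCE ⊕ 0x05 = 0xCB.
C2: S = E(K, 0x05) = 0xEC; 0xC0 ⊕ 0xEC = 0x2C.
C3: S = E(K, 0xEC) = 0x18; 0x89 ⊕ 0x18 = 0x91.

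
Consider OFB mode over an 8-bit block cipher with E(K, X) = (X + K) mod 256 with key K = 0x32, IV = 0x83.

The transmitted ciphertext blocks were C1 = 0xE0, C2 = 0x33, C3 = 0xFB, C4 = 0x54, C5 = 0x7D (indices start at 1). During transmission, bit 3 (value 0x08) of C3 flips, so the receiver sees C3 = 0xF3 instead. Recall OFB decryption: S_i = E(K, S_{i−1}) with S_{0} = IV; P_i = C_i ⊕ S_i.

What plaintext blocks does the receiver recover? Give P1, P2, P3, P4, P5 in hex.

Only C3 changed, to 0xF3. In OFB, a change in C_i flips the same bit in P_i only; the keystream is unaffected. Decrypting the received ciphertext:
P1: S = E(K, 0x83) = 0xB5; 0xE0 ⊕ 0xB5 = 0x55.
P2: S = E(K, 0xB5) = 0xE7; 0x33 ⊕ 0xE7 = 0xD4.
P3: S = E(K, 0xE7) = 0x19; 0xF3 ⊕ 0x19 = 0xEA.
P4: S = E(K, 0x19) = 0x4B; 0x54 ⊕ 0x4B = 0x1F.
P5: S = E(K, 0x4B) = 0x7D; 0x7D ⊕ 0x7D = 0x00.
Blocks that differ from the original plaintext: P3.

P1 = 0x55, P2 = 0xD4, P3 = 0xEA, P4 = 0x1F, P5 = 0x00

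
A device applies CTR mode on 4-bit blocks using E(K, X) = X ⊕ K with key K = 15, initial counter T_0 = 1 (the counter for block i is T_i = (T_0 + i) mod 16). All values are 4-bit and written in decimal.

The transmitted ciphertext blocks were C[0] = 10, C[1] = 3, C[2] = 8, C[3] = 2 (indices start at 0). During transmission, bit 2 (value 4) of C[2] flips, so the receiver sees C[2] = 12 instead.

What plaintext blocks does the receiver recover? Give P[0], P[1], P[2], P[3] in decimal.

CTR decryption: S_i = E(K, T_i) where T_i is the counter for block i; P_i = C_i ⊕ S_i.
Only C[2] changed, to 12. In CTR, a change in C_i flips the same bit in P_i only; the keystream is unaffected. Decrypting the received ciphertext:
P[0]: T = 1, S = E(K, T) = 14; 10 ⊕ 14 = 4.
P[1]: T = 2, S = E(K, T) = 13; 3 ⊕ 13 = 14.
P[2]: T = 3, S = E(K, T) = 12; 12 ⊕ 12 = 0.
P[3]: T = 4, S = E(K, T) = 11; 2 ⊕ 11 = 9.
Blocks that differ from the original plaintext: P[2].

P[0] = 4, P[1] = 14, P[2] = 0, P[3] = 9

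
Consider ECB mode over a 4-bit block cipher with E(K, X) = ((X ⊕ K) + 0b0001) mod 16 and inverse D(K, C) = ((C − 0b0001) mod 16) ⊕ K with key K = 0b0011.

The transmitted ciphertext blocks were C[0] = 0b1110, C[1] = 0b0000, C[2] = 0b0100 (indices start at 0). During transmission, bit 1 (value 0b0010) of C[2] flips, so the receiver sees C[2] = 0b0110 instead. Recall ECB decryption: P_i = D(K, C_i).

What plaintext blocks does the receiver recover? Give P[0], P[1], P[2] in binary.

Only C[2] changed, to 0b0110. In ECB, a change in C_i affects only P_i. Decrypting the received ciphertext:
P[0]: D(K, 0b1110) = 0b1110.
P[1]: D(K, 0b0000) = 0b1100.
P[2]: D(K, 0b0110) = 0b0110.
Blocks that differ from the original plaintext: P[2].

P[0] = 0b1110, P[1] = 0b1100, P[2] = 0b0110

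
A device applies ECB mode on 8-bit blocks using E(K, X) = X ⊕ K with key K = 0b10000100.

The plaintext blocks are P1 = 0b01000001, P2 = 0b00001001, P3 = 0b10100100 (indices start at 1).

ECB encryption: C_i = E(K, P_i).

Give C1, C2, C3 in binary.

C1: E(K, 0b01000001) = 0b11000101.
C2: E(K, 0b00001001) = 0b10001101.
C3: E(K, 0b10100100) = 0b00100000.

C1 = 0b11000101, C2 = 0b10001101, C3 = 0b00100000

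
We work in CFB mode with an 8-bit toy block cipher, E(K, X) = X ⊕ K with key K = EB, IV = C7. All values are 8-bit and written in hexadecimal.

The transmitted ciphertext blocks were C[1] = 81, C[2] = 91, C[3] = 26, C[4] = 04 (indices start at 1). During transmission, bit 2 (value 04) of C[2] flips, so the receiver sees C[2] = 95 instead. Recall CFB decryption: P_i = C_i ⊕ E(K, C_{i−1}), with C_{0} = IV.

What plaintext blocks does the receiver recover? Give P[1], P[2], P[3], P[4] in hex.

Only C[2] changed, to 95. In CFB, a change in C_i flips the same bit in P_i and garbles P_{i+1}. Decrypting the received ciphertext:
P[1]: E(K, C7) = 2C; 81 ⊕ 2C = AD.
P[2]: E(K, 81) = 6A; 95 ⊕ 6A = FF.
P[3]: E(K, 95) = 7E; 26 ⊕ 7E = 58.
P[4]: E(K, 26) = CD; 04 ⊕ CD = C9.
Blocks that differ from the original plaintext: P[2], P[3].

P[1] = AD, P[2] = FF, P[3] = 58, P[4] = C9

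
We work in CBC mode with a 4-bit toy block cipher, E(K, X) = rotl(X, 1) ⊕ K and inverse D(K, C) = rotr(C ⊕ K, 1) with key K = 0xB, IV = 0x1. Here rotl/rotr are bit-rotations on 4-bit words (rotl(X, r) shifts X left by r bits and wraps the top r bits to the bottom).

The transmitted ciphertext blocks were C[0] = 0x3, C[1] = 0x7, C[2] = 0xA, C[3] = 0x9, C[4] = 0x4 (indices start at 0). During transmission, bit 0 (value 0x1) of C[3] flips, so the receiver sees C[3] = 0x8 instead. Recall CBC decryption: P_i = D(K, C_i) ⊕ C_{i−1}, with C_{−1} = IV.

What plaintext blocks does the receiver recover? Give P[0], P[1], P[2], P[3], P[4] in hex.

Only C[3] changed, to 0x8. In CBC, a change in C_i garbles P_i and flips the same bit in P_{i+1}. Decrypting the received ciphertext:
P[0]: D(K, 0x3) = 0x4; 0x4 ⊕ 0x1 = 0x5.
P[1]: D(K, 0x7) = 0x6; 0x6 ⊕ 0x3 = 0x5.
P[2]: D(K, 0xA) = 0x8; 0x8 ⊕ 0x7 = 0xF.
P[3]: D(K, 0x8) = 0x9; 0x9 ⊕ 0xA = 0x3.
P[4]: D(K, 0x4) = 0xF; 0xF ⊕ 0x8 = 0x7.
Blocks that differ from the original plaintext: P[3], P[4].

P[0] = 0x5, P[1] = 0x5, P[2] = 0xF, P[3] = 0x3, P[4] = 0x7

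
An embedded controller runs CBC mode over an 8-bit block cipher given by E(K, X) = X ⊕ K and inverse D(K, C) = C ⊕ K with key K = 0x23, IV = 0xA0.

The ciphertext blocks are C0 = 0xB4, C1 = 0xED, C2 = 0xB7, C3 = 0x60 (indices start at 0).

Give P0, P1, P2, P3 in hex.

CBC decryption: P_i = D(K, C_i) ⊕ C_{i−1}, with C_{−1} = IV.
P0: D(K, 0xB4) = 0x97; 0x97 ⊕ 0xA0 = 0x37.
P1: D(K, 0xED) = 0xCE; 0xCE ⊕ 0xB4 = 0x7A.
P2: D(K, 0xB7) = 0x94; 0x94 ⊕ 0xED = 0x79.
P3: D(K, 0x60) = 0x43; 0x43 ⊕ 0xB7 = 0xF4.

P0 = 0x37, P1 = 0x7A, P2 = 0x79, P3 = 0xF4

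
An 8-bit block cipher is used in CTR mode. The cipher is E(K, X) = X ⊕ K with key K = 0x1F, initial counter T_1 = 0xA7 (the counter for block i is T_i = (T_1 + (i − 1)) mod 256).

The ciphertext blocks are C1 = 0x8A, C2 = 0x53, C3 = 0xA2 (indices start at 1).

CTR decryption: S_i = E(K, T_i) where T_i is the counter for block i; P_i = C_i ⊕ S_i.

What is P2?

P2 = 0xE4

P2: T = 0xA8, S = E(K, T) = 0xB7; 0x53 ⊕ 0xB7 = 0xE4.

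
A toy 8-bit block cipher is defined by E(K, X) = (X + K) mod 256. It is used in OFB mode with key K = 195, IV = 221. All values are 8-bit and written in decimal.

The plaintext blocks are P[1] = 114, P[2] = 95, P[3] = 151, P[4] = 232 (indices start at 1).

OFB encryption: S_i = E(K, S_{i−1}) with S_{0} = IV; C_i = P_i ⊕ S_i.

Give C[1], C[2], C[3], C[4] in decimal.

C[1] = 210, C[2] = 60, C[3] = 177, C[4] = 1

C[1]: S = E(K, 221) = 160; 114 ⊕ 160 = 210.
C[2]: S = E(K, 160) = 99; 95 ⊕ 99 = 60.
C[3]: S = E(K, 99) = 38; 151 ⊕ 38 = 177.
C[4]: S = E(K, 38) = 233; 232 ⊕ 233 = 1.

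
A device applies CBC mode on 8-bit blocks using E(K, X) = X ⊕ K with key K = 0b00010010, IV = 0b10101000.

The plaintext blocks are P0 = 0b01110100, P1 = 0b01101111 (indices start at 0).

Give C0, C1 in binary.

C0 = 0b11001110, C1 = 0b10110011

CBC encryption: C_i = E(K, P_i ⊕ C_{i−1}), with C_{−1} = IV.
C0: P0 ⊕ 0b10101000 = 0b11011100; E(K, 0b11011100) = 0b11001110.
C1: P1 ⊕ 0b11001110 = 0b10100001; E(K, 0b10100001) = 0b10110011.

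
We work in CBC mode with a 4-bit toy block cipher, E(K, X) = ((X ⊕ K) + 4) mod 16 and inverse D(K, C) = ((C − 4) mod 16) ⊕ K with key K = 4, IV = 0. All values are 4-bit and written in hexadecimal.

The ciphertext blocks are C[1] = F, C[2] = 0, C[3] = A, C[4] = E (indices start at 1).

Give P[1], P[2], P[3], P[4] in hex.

P[1] = F, P[2] = 7, P[3] = 2, P[4] = 4

CBC decryption: P_i = D(K, C_i) ⊕ C_{i−1}, with C_{0} = IV.
P[1]: D(K, F) = F; F ⊕ 0 = F.
P[2]: D(K, 0) = 8; 8 ⊕ F = 7.
P[3]: D(K, A) = 2; 2 ⊕ 0 = 2.
P[4]: D(K, E) = E; E ⊕ A = 4.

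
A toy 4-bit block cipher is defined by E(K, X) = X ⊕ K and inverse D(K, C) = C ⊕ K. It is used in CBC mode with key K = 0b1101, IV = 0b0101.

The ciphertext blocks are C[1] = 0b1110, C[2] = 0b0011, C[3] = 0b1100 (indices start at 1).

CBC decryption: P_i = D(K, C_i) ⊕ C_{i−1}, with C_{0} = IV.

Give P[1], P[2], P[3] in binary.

P[1] = 0b0110, P[2] = 0b0000, P[3] = 0b0010

P[1]: D(K, 0b1110) = 0b0011; 0b0011 ⊕ 0b0101 = 0b0110.
P[2]: D(K, 0b0011) = 0b1110; 0b1110 ⊕ 0b1110 = 0b0000.
P[3]: D(K, 0b1100) = 0b0001; 0b0001 ⊕ 0b0011 = 0b0010.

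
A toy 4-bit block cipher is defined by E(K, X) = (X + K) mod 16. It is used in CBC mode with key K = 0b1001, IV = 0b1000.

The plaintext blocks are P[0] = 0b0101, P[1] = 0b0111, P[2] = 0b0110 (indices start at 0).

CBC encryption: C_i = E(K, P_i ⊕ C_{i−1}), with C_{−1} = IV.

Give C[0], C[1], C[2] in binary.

C[0]: P[0] ⊕ 0b1000 = 0b1101; E(K, 0b1101) = 0b0110.
C[1]: P[1] ⊕ 0b0110 = 0b0001; E(K, 0b0001) = 0b1010.
C[2]: P[2] ⊕ 0b1010 = 0b1100; E(K, 0b1100) = 0b0101.

C[0] = 0b0110, C[1] = 0b1010, C[2] = 0b0101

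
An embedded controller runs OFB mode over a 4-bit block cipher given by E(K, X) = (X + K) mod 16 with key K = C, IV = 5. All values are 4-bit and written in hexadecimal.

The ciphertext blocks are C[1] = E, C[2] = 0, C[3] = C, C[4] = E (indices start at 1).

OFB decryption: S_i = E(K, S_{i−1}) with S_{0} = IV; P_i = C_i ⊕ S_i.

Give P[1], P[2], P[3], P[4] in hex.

P[1]: S = E(K, 5) = 1; E ⊕ 1 = F.
P[2]: S = E(K, 1) = D; 0 ⊕ D = D.
P[3]: S = E(K, D) = 9; C ⊕ 9 = 5.
P[4]: S = E(K, 9) = 5; E ⊕ 5 = B.

P[1] = F, P[2] = D, P[3] = 5, P[4] = B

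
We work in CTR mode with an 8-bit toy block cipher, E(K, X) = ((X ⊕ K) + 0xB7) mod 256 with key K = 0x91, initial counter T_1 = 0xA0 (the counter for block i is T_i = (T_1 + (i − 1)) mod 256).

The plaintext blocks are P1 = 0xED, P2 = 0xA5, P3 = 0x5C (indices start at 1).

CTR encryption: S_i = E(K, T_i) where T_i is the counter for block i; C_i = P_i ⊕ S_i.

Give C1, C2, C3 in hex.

C1: T = 0xA0, S = E(K, T) = 0xE8; 0xED ⊕ 0xE8 = 0x05.
C2: T = 0xA1, S = E(K, T) = 0xE7; 0xA5 ⊕ 0xE7 = 0x42.
C3: T = 0xA2, S = E(K, T) = 0xEA; 0x5C ⊕ 0xEA = 0xB6.

C1 = 0x05, C2 = 0x42, C3 = 0xB6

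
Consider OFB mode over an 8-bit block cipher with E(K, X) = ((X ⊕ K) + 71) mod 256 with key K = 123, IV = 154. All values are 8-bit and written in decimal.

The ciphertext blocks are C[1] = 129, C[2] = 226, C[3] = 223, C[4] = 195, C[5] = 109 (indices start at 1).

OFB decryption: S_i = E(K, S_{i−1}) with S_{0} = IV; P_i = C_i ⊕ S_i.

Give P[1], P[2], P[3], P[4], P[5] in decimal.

P[1] = 169, P[2] = 120, P[3] = 247, P[4] = 89, P[5] = 69

P[1]: S = E(K, 154) = 40; 129 ⊕ 40 = 169.
P[2]: S = E(K, 40) = 154; 226 ⊕ 154 = 120.
P[3]: S = E(K, 154) = 40; 223 ⊕ 40 = 247.
P[4]: S = E(K, 40) = 154; 195 ⊕ 154 = 89.
P[5]: S = E(K, 154) = 40; 109 ⊕ 40 = 69.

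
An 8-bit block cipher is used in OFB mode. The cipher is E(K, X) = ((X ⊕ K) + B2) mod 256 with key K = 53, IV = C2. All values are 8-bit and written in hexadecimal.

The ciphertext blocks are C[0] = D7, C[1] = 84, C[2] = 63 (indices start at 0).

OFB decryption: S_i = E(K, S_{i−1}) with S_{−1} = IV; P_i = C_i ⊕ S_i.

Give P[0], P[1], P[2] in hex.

P[0] = 94, P[1] = 46, P[2] = 20

P[0]: S = E(K, C2) = 43; D7 ⊕ 43 = 94.
P[1]: S = E(K, 43) = C2; 84 ⊕ C2 = 46.
P[2]: S = E(K, C2) = 43; 63 ⊕ 43 = 20.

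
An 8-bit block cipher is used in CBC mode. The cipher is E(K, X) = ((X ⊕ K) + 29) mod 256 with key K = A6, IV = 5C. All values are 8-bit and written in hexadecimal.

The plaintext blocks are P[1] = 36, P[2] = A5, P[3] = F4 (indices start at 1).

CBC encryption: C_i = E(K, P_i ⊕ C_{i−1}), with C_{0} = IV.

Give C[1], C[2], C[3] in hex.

C[1]: P[1] ⊕ 5C = 6A; E(K, 6A) = F5.
C[2]: P[2] ⊕ F5 = 50; E(K, 50) = 1F.
C[3]: P[3] ⊕ 1F = EB; E(K, EB) = 76.

C[1] = F5, C[2] = 1F, C[3] = 76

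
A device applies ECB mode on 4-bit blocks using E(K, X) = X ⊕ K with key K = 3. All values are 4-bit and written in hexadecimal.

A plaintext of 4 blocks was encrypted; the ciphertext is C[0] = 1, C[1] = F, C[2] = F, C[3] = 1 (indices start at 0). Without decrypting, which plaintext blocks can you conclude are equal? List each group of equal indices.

P[0] = P[3]; P[1] = P[2]

ECB encrypts each block independently with the same key, so equal ciphertext blocks imply equal plaintext blocks.
C[0] = C[3] = 1, so P[0] = P[3].
C[1] = C[2] = F, so P[1] = P[2].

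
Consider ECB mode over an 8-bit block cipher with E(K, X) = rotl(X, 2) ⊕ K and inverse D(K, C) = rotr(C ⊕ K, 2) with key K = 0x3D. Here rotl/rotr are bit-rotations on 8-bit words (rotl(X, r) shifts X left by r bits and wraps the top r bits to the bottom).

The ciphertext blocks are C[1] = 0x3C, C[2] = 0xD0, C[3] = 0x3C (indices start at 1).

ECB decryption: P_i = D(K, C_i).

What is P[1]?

P[1] = 0x40

P[1]: D(K, 0x3C) = 0x40.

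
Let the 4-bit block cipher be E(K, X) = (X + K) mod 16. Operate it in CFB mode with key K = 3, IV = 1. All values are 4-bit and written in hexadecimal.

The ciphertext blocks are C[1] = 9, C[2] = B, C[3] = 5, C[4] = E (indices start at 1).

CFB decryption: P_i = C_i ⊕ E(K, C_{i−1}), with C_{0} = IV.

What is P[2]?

P[2]: E(K, 9) = C; B ⊕ C = 7.

P[2] = 7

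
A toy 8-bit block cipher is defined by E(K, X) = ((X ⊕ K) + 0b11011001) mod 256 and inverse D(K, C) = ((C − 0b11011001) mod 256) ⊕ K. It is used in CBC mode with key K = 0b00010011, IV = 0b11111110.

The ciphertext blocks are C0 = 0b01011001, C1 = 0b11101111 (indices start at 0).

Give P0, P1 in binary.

CBC decryption: P_i = D(K, C_i) ⊕ C_{i−1}, with C_{−1} = IV.
P0: D(K, 0b01011001) = 0b10010011; 0b10010011 ⊕ 0b11111110 = 0b01101101.
P1: D(K, 0b11101111) = 0b00000101; 0b00000101 ⊕ 0b01011001 = 0b01011100.

P0 = 0b01101101, P1 = 0b01011100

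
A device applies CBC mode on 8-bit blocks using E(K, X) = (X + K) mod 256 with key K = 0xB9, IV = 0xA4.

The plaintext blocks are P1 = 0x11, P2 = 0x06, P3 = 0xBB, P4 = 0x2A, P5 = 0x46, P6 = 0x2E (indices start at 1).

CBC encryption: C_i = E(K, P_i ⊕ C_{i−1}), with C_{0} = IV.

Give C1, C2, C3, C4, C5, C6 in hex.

C1: P1 ⊕ 0xA4 = 0xB5; E(K, 0xB5) = 0x6E.
C2: P2 ⊕ 0x6E = 0x68; E(K, 0x68) = 0x21.
C3: P3 ⊕ 0x21 = 0x9A; E(K, 0x9A) = 0x53.
C4: P4 ⊕ 0x53 = 0x79; E(K, 0x79) = 0x32.
C5: P5 ⊕ 0x32 = 0x74; E(K, 0x74) = 0x2D.
C6: P6 ⊕ 0x2D = 0x03; E(K, 0x03) = 0xBC.

C1 = 0x6E, C2 = 0x21, C3 = 0x53, C4 = 0x32, C5 = 0x2D, C6 = 0xBC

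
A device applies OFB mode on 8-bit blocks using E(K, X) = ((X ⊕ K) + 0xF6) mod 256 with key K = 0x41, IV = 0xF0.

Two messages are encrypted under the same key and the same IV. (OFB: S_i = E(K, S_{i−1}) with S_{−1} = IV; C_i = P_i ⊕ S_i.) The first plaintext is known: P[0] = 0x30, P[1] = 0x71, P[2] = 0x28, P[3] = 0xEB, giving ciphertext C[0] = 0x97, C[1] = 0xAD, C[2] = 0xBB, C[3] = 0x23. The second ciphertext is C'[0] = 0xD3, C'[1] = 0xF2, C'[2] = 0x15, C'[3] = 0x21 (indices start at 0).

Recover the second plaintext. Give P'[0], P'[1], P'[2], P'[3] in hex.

In OFB with a reused IV, both messages share the same keystream S_i, so C_i ⊕ C'_i = P_i ⊕ P'_i and thus P'_i = P_i ⊕ C_i ⊕ C'_i.
P'[0]: 0x30 ⊕ 0x97 ⊕ 0xD3 = 0x74.
P'[1]: 0x71 ⊕ 0xAD ⊕ 0xF2 = 0x2E.
P'[2]: 0x28 ⊕ 0xBB ⊕ 0x15 = 0x86.
P'[3]: 0xEB ⊕ 0x23 ⊕ 0x21 = 0xE9.

P'[0] = 0x74, P'[1] = 0x2E, P'[2] = 0x86, P'[3] = 0xE9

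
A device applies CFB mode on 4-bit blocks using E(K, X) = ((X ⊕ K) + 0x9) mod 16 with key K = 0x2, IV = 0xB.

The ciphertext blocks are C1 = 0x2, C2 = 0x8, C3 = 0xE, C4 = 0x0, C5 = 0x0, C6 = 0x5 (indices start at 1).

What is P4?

P4 = 0x5

CFB decryption: P_i = C_i ⊕ E(K, C_{i−1}), with C_{0} = IV.
P4: E(K, 0xE) = 0x5; 0x0 ⊕ 0x5 = 0x5.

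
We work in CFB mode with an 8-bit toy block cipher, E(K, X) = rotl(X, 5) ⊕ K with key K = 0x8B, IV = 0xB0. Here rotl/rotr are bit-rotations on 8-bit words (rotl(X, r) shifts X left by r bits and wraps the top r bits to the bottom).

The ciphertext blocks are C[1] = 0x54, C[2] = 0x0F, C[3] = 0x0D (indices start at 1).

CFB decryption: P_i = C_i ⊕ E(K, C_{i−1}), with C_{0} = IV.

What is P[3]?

P[3]: E(K, 0x0F) = 0x6A; 0x0D ⊕ 0x6A = 0x67.

P[3] = 0x67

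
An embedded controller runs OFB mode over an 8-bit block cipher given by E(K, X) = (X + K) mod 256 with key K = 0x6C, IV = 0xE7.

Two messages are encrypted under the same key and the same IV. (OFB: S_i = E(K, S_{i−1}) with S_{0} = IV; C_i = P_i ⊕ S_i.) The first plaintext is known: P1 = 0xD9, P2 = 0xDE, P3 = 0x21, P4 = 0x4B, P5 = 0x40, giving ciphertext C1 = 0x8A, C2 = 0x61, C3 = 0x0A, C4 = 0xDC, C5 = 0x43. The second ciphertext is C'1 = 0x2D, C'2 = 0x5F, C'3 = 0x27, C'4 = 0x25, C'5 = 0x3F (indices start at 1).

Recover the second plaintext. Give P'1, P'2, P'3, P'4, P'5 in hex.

In OFB with a reused IV, both messages share the same keystream S_i, so C_i ⊕ C'_i = P_i ⊕ P'_i and thus P'_i = P_i ⊕ C_i ⊕ C'_i.
P'1: 0xD9 ⊕ 0x8A ⊕ 0x2D = 0x7E.
P'2: 0xDE ⊕ 0x61 ⊕ 0x5F = 0xE0.
P'3: 0x21 ⊕ 0x0A ⊕ 0x27 = 0x0C.
P'4: 0x4B ⊕ 0xDC ⊕ 0x25 = 0xB2.
P'5: 0x40 ⊕ 0x43 ⊕ 0x3F = 0x3C.

P'1 = 0x7E, P'2 = 0xE0, P'3 = 0x0C, P'4 = 0xB2, P'5 = 0x3C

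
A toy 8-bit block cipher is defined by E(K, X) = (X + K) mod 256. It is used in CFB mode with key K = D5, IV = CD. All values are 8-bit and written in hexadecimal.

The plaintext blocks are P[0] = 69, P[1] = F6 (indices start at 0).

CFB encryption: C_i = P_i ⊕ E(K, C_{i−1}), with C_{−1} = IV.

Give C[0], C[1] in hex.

C[0]: E(K, CD) = A2; 69 ⊕ A2 = CB.
C[1]: E(K, CB) = A0; F6 ⊕ A0 = 56.

C[0] = CB, C[1] = 56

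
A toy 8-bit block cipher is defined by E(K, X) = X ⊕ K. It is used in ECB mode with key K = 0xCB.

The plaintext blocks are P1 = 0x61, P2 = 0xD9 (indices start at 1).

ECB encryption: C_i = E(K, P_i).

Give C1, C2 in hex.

C1 = 0xAA, C2 = 0x12

C1: E(K, 0x61) = 0xAA.
C2: E(K, 0xD9) = 0x12.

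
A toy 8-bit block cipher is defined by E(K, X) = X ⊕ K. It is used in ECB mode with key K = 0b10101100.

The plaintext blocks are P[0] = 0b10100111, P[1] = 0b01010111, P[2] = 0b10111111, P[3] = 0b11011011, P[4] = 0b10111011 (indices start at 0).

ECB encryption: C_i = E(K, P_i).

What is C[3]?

C[3]: E(K, 0b11011011) = 0b01110111.

C[3] = 0b01110111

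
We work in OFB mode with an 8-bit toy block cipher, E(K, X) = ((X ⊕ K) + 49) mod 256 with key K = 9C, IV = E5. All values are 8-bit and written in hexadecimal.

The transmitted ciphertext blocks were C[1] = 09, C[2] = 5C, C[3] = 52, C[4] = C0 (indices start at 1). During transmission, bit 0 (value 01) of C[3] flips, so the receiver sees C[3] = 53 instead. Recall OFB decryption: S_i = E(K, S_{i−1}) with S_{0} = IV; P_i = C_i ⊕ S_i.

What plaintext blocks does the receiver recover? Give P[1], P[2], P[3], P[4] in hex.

P[1] = CB, P[2] = FB, P[3] = D7, P[4] = A1

Only C[3] changed, to 53. In OFB, a change in C_i flips the same bit in P_i only; the keystream is unaffected. Decrypting the received ciphertext:
P[1]: S = E(K, E5) = C2; 09 ⊕ C2 = CB.
P[2]: S = E(K, C2) = A7; 5C ⊕ A7 = FB.
P[3]: S = E(K, A7) = 84; 53 ⊕ 84 = D7.
P[4]: S = E(K, 84) = 61; C0 ⊕ 61 = A1.
Blocks that differ from the original plaintext: P[3].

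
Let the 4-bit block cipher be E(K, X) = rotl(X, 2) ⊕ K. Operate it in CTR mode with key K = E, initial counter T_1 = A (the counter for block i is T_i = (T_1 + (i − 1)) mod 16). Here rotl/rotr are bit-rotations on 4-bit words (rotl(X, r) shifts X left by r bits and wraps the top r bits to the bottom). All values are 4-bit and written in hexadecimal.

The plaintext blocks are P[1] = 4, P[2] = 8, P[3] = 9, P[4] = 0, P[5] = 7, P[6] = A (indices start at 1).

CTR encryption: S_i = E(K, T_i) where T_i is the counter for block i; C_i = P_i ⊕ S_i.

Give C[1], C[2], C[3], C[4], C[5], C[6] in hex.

C[1]: T = A, S = E(K, T) = 4; 4 ⊕ 4 = 0.
C[2]: T = B, S = E(K, T) = 0; 8 ⊕ 0 = 8.
C[3]: T = C, S = E(K, T) = D; 9 ⊕ D = 4.
C[4]: T = D, S = E(K, T) = 9; 0 ⊕ 9 = 9.
C[5]: T = E, S = E(K, T) = 5; 7 ⊕ 5 = 2.
C[6]: T = F, S = E(K, T) = 1; A ⊕ 1 = B.

C[1] = 0, C[2] = 8, C[3] = 4, C[4] = 9, C[5] = 2, C[6] = B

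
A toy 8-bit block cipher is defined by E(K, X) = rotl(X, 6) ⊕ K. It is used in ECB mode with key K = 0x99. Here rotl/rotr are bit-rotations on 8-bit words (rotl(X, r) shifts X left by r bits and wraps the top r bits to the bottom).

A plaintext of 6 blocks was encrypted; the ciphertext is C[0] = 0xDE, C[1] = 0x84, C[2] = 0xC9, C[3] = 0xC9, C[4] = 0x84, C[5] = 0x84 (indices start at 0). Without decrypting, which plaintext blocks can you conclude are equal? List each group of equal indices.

P[1] = P[4] = P[5]; P[2] = P[3]

ECB encrypts each block independently with the same key, so equal ciphertext blocks imply equal plaintext blocks.
C[1] = C[4] = C[5] = 0x84, so P[1] = P[4] = P[5].
C[2] = C[3] = 0xC9, so P[2] = P[3].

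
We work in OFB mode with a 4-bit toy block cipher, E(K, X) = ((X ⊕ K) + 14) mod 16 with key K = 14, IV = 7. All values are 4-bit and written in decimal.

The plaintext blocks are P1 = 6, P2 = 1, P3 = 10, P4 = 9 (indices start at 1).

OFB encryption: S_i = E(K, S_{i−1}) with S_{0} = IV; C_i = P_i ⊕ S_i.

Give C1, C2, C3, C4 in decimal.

C1 = 1, C2 = 6, C3 = 13, C4 = 14

C1: S = E(K, 7) = 7; 6 ⊕ 7 = 1.
C2: S = E(K, 7) = 7; 1 ⊕ 7 = 6.
C3: S = E(K, 7) = 7; 10 ⊕ 7 = 13.
C4: S = E(K, 7) = 7; 9 ⊕ 7 = 14.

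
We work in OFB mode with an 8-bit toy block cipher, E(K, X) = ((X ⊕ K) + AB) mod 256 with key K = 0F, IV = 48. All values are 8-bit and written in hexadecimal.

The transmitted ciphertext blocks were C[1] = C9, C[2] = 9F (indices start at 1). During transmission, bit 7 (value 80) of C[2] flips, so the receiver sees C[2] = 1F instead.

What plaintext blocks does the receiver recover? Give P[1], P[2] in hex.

OFB decryption: S_i = E(K, S_{i−1}) with S_{0} = IV; P_i = C_i ⊕ S_i.
Only C[2] changed, to 1F. In OFB, a change in C_i flips the same bit in P_i only; the keystream is unaffected. Decrypting the received ciphertext:
P[1]: S = E(K, 48) = F2; C9 ⊕ F2 = 3B.
P[2]: S = E(K, F2) = A8; 1F ⊕ A8 = B7.
Blocks that differ from the original plaintext: P[2].

P[1] = 3B, P[2] = B7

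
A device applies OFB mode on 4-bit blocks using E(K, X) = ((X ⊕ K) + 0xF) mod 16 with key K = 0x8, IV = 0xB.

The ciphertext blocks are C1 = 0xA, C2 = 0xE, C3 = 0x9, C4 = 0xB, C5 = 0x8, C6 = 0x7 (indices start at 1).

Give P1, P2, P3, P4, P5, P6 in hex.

OFB decryption: S_i = E(K, S_{i−1}) with S_{0} = IV; P_i = C_i ⊕ S_i.
P1: S = E(K, 0xB) = 0x2; 0xA ⊕ 0x2 = 0x8.
P2: S = E(K, 0x2) = 0x9; 0xE ⊕ 0x9 = 0x7.
P3: S = E(K, 0x9) = 0x0; 0x9 ⊕ 0x0 = 0x9.
P4: S = E(K, 0x0) = 0x7; 0xB ⊕ 0x7 = 0xC.
P5: S = E(K, 0x7) = 0xE; 0x8 ⊕ 0xE = 0x6.
P6: S = E(K, 0xE) = 0x5; 0x7 ⊕ 0x5 = 0x2.

P1 = 0x8, P2 = 0x7, P3 = 0x9, P4 = 0xC, P5 = 0x6, P6 = 0x2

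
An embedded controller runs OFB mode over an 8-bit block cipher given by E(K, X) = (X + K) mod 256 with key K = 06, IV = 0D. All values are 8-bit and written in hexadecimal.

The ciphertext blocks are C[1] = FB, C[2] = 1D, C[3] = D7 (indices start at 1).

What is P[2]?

P[2] = 04

OFB decryption: S_i = E(K, S_{i−1}) with S_{0} = IV; P_i = C_i ⊕ S_i.
P[1]: S = E(K, 0D) = 13; FB ⊕ 13 = E8.
P[2]: S = E(K, 13) = 19; 1D ⊕ 19 = 04.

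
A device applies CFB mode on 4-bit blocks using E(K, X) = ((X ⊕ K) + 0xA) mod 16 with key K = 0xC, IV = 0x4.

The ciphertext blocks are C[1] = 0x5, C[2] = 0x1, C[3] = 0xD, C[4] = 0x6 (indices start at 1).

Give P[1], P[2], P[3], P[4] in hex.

CFB decryption: P_i = C_i ⊕ E(K, C_{i−1}), with C_{0} = IV.
P[1]: E(K, 0x4) = 0x2; 0x5 ⊕ 0x2 = 0x7.
P[2]: E(K, 0x5) = 0x3; 0x1 ⊕ 0x3 = 0x2.
P[3]: E(K, 0x1) = 0x7; 0xD ⊕ 0x7 = 0xA.
P[4]: E(K, 0xD) = 0xB; 0x6 ⊕ 0xB = 0xD.

P[1] = 0x7, P[2] = 0x2, P[3] = 0xA, P[4] = 0xD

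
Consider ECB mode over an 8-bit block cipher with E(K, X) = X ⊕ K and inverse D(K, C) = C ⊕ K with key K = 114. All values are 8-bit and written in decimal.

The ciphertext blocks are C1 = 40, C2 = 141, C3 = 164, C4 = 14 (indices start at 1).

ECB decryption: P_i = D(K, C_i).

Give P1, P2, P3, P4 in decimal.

P1: D(K, 40) = 90.
P2: D(K, 141) = 255.
P3: D(K, 164) = 214.
P4: D(K, 14) = 124.

P1 = 90, P2 = 255, P3 = 214, P4 = 124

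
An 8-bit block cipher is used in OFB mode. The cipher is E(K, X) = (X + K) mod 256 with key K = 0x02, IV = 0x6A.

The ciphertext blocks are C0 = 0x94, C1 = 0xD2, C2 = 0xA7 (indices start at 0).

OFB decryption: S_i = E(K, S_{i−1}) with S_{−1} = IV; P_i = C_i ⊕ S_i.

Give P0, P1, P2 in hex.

P0: S = E(K, 0x6A) = 0x6C; 0x94 ⊕ 0x6C = 0xF8.
P1: S = E(K, 0x6C) = 0x6E; 0xD2 ⊕ 0x6E = 0xBC.
P2: S = E(K, 0x6E) = 0x70; 0xA7 ⊕ 0x70 = 0xD7.

P0 = 0xF8, P1 = 0xBC, P2 = 0xD7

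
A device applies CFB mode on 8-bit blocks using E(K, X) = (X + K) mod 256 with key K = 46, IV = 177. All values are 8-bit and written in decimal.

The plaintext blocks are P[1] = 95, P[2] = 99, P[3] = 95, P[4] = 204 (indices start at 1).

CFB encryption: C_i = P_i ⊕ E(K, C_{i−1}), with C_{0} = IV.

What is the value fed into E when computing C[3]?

205

C[1]: E(K, 177) = 223; 95 ⊕ 223 = 128.
C[2]: E(K, 128) = 174; 99 ⊕ 174 = 205.
C[3]: E(K, 205) = 251; 95 ⊕ 251 = 164.
So the input to E for block [3] is 205.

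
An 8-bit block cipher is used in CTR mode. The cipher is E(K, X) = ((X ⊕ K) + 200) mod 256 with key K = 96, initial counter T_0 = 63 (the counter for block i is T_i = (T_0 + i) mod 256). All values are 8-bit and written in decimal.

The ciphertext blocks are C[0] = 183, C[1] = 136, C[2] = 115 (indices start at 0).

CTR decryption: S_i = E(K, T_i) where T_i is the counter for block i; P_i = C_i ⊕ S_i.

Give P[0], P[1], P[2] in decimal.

P[0]: T = 63, S = E(K, T) = 39; 183 ⊕ 39 = 144.
P[1]: T = 64, S = E(K, T) = 232; 136 ⊕ 232 = 96.
P[2]: T = 65, S = E(K, T) = 233; 115 ⊕ 233 = 154.

P[0] = 144, P[1] = 96, P[2] = 154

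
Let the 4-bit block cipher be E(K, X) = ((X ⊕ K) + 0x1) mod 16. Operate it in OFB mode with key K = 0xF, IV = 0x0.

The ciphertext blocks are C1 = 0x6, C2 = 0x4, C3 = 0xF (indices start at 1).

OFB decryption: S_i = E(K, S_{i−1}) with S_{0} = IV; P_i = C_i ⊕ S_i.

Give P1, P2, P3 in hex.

P1: S = E(K, 0x0) = 0x0; 0x6 ⊕ 0x0 = 0x6.
P2: S = E(K, 0x0) = 0x0; 0x4 ⊕ 0x0 = 0x4.
P3: S = E(K, 0x0) = 0x0; 0xF ⊕ 0x0 = 0xF.

P1 = 0x6, P2 = 0x4, P3 = 0xF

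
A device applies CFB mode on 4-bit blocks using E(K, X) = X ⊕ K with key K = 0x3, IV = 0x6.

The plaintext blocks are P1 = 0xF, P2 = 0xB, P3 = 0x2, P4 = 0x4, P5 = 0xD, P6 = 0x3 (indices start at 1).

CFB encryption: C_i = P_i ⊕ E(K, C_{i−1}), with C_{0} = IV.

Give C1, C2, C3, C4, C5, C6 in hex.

C1 = 0xA, C2 = 0x2, C3 = 0x3, C4 = 0x4, C5 = 0xA, C6 = 0xA

C1: E(K, 0x6) = 0x5; 0xF ⊕ 0x5 = 0xA.
C2: E(K, 0xA) = 0x9; 0xB ⊕ 0x9 = 0x2.
C3: E(K, 0x2) = 0x1; 0x2 ⊕ 0x1 = 0x3.
C4: E(K, 0x3) = 0x0; 0x4 ⊕ 0x0 = 0x4.
C5: E(K, 0x4) = 0x7; 0xD ⊕ 0x7 = 0xA.
C6: E(K, 0xA) = 0x9; 0x3 ⊕ 0x9 = 0xA.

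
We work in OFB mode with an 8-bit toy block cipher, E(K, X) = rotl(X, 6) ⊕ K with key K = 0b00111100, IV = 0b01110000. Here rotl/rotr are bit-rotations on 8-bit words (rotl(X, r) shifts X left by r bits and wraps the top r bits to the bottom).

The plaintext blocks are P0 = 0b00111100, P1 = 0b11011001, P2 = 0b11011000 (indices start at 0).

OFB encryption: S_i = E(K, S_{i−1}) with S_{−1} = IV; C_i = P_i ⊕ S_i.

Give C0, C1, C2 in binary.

C0: S = E(K, 0b01110000) = 0b00100000; 0b00111100 ⊕ 0b00100000 = 0b00011100.
C1: S = E(K, 0b00100000) = 0b00110100; 0b11011001 ⊕ 0b00110100 = 0b11101101.
C2: S = E(K, 0b00110100) = 0b00110001; 0b11011000 ⊕ 0b00110001 = 0b11101001.

C0 = 0b00011100, C1 = 0b11101101, C2 = 0b11101001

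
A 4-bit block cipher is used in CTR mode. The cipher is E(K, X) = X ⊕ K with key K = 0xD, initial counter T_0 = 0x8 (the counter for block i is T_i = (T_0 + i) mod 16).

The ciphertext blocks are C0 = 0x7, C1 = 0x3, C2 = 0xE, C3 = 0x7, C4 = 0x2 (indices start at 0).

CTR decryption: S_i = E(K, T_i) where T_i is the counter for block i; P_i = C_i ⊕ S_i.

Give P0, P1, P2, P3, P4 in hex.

P0: T = 0x8, S = E(K, T) = 0x5; 0x7 ⊕ 0x5 = 0x2.
P1: T = 0x9, S = E(K, T) = 0x4; 0x3 ⊕ 0x4 = 0x7.
P2: T = 0xA, S = E(K, T) = 0x7; 0xE ⊕ 0x7 = 0x9.
P3: T = 0xB, S = E(K, T) = 0x6; 0x7 ⊕ 0x6 = 0x1.
P4: T = 0xC, S = E(K, T) = 0x1; 0x2 ⊕ 0x1 = 0x3.

P0 = 0x2, P1 = 0x7, P2 = 0x9, P3 = 0x1, P4 = 0x3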